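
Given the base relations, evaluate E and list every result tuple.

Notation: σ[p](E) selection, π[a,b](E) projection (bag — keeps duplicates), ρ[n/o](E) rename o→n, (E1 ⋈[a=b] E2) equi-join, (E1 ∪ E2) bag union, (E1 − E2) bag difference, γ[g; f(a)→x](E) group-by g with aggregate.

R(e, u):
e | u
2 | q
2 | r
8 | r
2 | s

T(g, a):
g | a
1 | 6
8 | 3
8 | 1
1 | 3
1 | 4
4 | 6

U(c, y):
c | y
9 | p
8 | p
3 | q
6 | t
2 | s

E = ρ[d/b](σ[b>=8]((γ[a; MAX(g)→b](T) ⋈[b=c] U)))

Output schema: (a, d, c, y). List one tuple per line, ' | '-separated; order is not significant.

Stepwise |·|:
  T → 6
  γ[a; MAX(g)→b](T) → 4
  U → 5
  (γ[a; MAX(g)→b](T) ⋈[b=c] U) → 2
  σ[b>=8]((γ[a; MAX(g)→b](T) ⋈[b=c] U)) → 2
  ρ[d/b](σ[b>=8]((γ[a; MAX(g)→b](T) ⋈[b=c] U))) → 2

== RESULT ==
a | d | c | y
1 | 8 | 8 | p
3 | 8 | 8 | p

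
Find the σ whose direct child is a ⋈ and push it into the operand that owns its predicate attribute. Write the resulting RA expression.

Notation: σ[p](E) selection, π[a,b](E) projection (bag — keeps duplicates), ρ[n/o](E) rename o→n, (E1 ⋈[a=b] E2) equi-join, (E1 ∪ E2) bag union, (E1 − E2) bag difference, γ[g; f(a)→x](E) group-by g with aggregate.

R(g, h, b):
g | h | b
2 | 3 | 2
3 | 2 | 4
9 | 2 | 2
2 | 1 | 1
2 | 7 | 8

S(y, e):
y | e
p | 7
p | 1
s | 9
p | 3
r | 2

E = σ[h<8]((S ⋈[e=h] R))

σ filters on h, owned by the right side.
E' = (S ⋈[e=h] σ[h<8](R))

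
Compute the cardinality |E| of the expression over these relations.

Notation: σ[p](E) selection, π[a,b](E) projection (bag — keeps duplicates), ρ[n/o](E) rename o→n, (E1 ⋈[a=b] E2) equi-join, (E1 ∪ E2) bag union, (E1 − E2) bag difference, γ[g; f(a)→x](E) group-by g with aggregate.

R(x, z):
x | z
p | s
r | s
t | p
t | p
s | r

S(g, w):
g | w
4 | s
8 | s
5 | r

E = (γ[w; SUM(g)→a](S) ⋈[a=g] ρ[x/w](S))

Row counts bottom-up:
  S → 3
  γ[w; SUM(g)→a](S) → 2
  S → 3
  ρ[x/w](S) → 3
  (γ[w; SUM(g)→a](S) ⋈[a=g] ρ[x/w](S)) → 1

|E| = 1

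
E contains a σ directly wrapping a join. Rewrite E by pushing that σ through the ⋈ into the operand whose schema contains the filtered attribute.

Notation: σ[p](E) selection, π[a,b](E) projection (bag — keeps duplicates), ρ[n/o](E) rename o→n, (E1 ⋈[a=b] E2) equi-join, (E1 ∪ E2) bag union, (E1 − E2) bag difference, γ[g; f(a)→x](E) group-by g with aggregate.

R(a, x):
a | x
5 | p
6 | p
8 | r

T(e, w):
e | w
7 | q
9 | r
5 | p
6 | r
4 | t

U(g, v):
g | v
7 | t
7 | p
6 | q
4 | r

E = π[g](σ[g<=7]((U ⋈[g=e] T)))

σ filters on g, owned by the left side.
E' = π[g]((σ[g<=7](U) ⋈[g=e] T))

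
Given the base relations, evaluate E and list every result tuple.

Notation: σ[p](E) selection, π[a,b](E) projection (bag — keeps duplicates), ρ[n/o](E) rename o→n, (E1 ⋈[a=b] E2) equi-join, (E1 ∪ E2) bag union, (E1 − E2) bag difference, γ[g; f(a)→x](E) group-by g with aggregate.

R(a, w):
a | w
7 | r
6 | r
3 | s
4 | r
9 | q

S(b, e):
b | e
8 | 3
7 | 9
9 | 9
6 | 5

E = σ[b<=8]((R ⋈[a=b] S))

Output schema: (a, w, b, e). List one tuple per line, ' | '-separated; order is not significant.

Per-node cardinality:
  R → 5
  S → 4
  (R ⋈[a=b] S) → 3
  σ[b<=8]((R ⋈[a=b] S)) → 2

== RESULT ==
a | w | b | e
6 | r | 6 | 5
7 | r | 7 | 9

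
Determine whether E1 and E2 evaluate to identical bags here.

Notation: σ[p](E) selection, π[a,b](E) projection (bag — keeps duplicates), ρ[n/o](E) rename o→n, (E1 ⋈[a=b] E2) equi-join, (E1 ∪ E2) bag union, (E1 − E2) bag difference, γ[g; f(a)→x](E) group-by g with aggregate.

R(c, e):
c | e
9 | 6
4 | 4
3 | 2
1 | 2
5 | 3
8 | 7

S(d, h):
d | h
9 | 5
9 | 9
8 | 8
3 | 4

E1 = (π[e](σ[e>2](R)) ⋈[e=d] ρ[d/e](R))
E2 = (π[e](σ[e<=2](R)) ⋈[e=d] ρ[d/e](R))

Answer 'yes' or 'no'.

E1 stepwise |·|:
  R → 6
  σ[e>2](R) → 4
  π[e](σ[e>2](R)) → 4
  R → 6
  ρ[d/e](R) → 6
  (π[e](σ[e>2](R)) ⋈[e=d] ρ[d/e](R)) → 4
E2 stepwise |·|:
  R → 6
  σ[e<=2](R) → 2
  π[e](σ[e<=2](R)) → 2
  R → 6
  ρ[d/e](R) → 6
  (π[e](σ[e<=2](R)) ⋈[e=d] ρ[d/e](R)) → 4

E1 result:
e | c | d
3 | 5 | 3
4 | 4 | 4
6 | 9 | 6
7 | 8 | 7
E2 result:
e | c | d
2 | 1 | 2
2 | 1 | 2
2 | 3 | 2
2 | 3 | 2
Witness: (4, 4, 4) appears 1× in E1 but 0× in E2.

no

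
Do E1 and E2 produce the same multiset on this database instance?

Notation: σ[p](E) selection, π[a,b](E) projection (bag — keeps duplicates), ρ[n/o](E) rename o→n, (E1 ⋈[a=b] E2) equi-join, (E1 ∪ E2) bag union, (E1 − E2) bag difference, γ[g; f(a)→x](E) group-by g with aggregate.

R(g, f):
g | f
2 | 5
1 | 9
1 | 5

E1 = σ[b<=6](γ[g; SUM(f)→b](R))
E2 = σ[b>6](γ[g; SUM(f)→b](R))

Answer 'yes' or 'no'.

E1 per-node cardinality:
  R → 3
  γ[g; SUM(f)→b](R) → 2
  σ[b<=6](γ[g; SUM(f)→b](R)) → 1
E2 per-node cardinality:
  R → 3
  γ[g; SUM(f)→b](R) → 2
  σ[b>6](γ[g; SUM(f)→b](R)) → 1

E1 result:
g | b
2 | 5
E2 result:
g | b
1 | 14
Witness: (2, 5) appears 1× in E1 but 0× in E2.

no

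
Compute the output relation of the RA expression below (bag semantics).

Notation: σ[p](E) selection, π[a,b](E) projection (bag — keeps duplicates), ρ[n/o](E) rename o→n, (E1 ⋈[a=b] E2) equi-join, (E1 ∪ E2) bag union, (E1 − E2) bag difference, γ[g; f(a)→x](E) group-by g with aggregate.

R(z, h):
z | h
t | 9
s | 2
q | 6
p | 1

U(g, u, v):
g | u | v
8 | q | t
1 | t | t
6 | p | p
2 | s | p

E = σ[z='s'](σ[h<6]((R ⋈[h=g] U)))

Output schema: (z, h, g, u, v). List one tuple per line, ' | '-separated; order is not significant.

Per-node cardinality:
  R → 4
  U → 4
  (R ⋈[h=g] U) → 3
  σ[h<6]((R ⋈[h=g] U)) → 2
  σ[z='s'](σ[h<6]((R ⋈[h=g] U))) → 1

== RESULT ==
z | h | g | u | v
s | 2 | 2 | s | p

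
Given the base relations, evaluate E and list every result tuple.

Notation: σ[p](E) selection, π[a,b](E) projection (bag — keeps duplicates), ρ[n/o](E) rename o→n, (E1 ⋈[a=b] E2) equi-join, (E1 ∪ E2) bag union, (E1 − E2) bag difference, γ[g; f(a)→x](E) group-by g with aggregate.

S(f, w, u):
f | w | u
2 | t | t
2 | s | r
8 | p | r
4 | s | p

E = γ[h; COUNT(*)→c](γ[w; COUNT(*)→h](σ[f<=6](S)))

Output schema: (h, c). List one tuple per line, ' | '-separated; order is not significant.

Row counts bottom-up:
  S → 4
  σ[f<=6](S) → 3
  γ[w; COUNT(*)→h](σ[f<=6](S)) → 2
  γ[h; COUNT(*)→c](γ[w; COUNT(*)→h](σ[f<=6](S))) → 2

== RESULT ==
h | c
1 | 1
2 | 1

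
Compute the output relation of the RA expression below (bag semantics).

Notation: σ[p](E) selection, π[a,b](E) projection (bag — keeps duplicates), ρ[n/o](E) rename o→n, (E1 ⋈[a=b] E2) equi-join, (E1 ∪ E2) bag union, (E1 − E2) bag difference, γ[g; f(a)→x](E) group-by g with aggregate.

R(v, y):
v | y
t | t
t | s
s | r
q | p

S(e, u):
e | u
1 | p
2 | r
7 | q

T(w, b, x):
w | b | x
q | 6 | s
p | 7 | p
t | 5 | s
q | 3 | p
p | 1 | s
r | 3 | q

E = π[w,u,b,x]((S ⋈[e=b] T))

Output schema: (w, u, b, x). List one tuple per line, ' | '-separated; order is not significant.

Stepwise |·|:
  S → 3
  T → 6
  (S ⋈[e=b] T) → 2
  π[w,u,b,x]((S ⋈[e=b] T)) → 2

== RESULT ==
w | u | b | x
p | p | 1 | s
p | q | 7 | p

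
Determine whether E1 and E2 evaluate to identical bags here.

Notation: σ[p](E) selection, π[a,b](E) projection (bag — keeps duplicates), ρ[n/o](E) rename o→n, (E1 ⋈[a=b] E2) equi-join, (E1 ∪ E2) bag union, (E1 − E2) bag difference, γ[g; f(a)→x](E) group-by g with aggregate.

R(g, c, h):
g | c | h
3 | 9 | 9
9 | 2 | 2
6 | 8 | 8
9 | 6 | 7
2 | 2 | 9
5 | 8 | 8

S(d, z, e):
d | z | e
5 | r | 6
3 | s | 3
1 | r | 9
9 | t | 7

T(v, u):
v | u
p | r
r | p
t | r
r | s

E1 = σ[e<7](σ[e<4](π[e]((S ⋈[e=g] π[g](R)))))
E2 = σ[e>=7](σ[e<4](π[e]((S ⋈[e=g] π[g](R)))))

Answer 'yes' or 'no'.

E1 subexpression sizes:
  S → 4
  R → 6
  π[g](R) → 6
  (S ⋈[e=g] π[g](R)) → 4
  π[e]((S ⋈[e=g] π[g](R))) → 4
  σ[e<4](π[e]((S ⋈[e=g] π[g](R)))) → 1
  σ[e<7](σ[e<4](π[e]((S ⋈[e=g] π[g](R))))) → 1
E2 subexpression sizes:
  S → 4
  R → 6
  π[g](R) → 6
  (S ⋈[e=g] π[g](R)) → 4
  π[e]((S ⋈[e=g] π[g](R))) → 4
  σ[e<4](π[e]((S ⋈[e=g] π[g](R)))) → 1
  σ[e>=7](σ[e<4](π[e]((S ⋈[e=g] π[g](R))))) → 0

E1 result:
e
3
E2 result:
e
(0 rows)
Witness: (3,) appears 1× in E1 but 0× in E2.

no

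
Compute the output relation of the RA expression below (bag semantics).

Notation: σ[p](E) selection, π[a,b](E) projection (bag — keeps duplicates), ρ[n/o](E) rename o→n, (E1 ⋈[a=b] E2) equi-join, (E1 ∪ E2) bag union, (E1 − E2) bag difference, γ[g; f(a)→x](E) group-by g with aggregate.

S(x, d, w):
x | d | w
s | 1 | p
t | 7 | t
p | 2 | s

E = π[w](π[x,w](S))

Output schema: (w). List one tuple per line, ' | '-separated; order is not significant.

Per-node cardinality:
  S → 3
  π[x,w](S) → 3
  π[w](π[x,w](S)) → 3

== RESULT ==
w
p
s
t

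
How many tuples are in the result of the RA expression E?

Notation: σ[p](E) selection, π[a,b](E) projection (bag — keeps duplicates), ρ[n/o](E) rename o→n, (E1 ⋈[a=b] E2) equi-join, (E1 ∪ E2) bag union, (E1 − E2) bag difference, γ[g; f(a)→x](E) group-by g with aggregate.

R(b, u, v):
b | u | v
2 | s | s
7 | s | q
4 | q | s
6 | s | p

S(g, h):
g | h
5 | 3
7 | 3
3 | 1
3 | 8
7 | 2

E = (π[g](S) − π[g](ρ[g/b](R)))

Subexpression sizes:
  S → 5
  π[g](S) → 5
  R → 4
  ρ[g/b](R) → 4
  π[g](ρ[g/b](R)) → 4
  (π[g](S) − π[g](ρ[g/b](R))) → 4

|E| = 4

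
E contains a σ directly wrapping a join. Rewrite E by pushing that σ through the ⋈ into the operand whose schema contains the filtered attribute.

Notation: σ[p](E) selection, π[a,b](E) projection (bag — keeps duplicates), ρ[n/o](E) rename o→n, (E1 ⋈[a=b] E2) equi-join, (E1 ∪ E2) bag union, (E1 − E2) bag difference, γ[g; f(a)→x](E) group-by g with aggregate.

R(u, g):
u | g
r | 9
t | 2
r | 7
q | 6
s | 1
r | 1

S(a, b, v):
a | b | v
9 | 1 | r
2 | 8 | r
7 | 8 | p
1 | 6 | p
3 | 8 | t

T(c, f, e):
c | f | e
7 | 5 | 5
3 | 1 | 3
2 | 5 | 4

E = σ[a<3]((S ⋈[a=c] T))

σ filters on a, owned by the left side.
E' = (σ[a<3](S) ⋈[a=c] T)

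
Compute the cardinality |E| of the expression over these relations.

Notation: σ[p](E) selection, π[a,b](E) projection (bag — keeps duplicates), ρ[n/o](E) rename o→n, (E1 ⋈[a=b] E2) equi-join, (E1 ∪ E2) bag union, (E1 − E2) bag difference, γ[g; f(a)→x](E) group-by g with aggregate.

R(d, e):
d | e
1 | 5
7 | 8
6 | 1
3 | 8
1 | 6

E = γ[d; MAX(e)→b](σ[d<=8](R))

Subexpression sizes:
  R → 5
  σ[d<=8](R) → 5
  γ[d; MAX(e)→b](σ[d<=8](R)) → 4

|E| = 4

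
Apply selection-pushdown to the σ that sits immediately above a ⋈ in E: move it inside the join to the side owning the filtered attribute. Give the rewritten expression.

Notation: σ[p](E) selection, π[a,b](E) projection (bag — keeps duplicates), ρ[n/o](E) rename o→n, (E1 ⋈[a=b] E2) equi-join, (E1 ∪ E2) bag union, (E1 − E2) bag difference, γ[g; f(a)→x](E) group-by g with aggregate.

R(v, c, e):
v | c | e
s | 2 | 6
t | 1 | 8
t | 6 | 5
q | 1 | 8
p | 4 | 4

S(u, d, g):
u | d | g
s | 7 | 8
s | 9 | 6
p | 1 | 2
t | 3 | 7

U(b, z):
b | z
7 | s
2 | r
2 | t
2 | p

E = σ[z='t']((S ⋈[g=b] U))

σ filters on z, owned by the right side.
E' = (S ⋈[g=b] σ[z='t'](U))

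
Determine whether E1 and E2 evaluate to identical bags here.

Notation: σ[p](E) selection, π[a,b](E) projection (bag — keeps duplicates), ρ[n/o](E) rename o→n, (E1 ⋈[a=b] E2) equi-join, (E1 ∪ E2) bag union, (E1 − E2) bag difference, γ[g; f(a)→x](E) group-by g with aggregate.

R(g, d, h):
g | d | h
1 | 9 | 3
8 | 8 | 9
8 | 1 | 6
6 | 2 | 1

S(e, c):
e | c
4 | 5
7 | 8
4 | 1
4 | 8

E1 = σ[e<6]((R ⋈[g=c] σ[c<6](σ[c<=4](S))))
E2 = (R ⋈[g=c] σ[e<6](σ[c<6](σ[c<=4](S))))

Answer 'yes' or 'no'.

E1 per-node cardinality:
  R → 4
  S → 4
  σ[c<=4](S) → 1
  σ[c<6](σ[c<=4](S)) → 1
  (R ⋈[g=c] σ[c<6](σ[c<=4](S))) → 1
  σ[e<6]((R ⋈[g=c] σ[c<6](σ[c<=4](S)))) → 1
E2 per-node cardinality:
  R → 4
  S → 4
  σ[c<=4](S) → 1
  σ[c<6](σ[c<=4](S)) → 1
  σ[e<6](σ[c<6](σ[c<=4](S))) → 1
  (R ⋈[g=c] σ[e<6](σ[c<6](σ[c<=4](S)))) → 1

E1 and E2 produce the same multiset:
g | d | h | e | c
1 | 9 | 3 | 4 | 1

yes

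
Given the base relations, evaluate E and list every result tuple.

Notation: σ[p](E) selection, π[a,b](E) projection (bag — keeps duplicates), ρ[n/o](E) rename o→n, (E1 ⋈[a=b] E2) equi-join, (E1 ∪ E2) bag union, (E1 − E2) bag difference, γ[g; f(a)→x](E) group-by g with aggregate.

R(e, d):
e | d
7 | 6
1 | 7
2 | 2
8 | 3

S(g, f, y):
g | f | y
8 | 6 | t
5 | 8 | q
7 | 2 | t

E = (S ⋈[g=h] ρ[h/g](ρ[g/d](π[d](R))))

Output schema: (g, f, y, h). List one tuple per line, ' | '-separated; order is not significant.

Row counts bottom-up:
  S → 3
  R → 4
  π[d](R) → 4
  ρ[g/d](π[d](R)) → 4
  ρ[h/g](ρ[g/d](π[d](R))) → 4
  (S ⋈[g=h] ρ[h/g](ρ[g/d](π[d](R)))) → 1

== RESULT ==
g | f | y | h
7 | 2 | t | 7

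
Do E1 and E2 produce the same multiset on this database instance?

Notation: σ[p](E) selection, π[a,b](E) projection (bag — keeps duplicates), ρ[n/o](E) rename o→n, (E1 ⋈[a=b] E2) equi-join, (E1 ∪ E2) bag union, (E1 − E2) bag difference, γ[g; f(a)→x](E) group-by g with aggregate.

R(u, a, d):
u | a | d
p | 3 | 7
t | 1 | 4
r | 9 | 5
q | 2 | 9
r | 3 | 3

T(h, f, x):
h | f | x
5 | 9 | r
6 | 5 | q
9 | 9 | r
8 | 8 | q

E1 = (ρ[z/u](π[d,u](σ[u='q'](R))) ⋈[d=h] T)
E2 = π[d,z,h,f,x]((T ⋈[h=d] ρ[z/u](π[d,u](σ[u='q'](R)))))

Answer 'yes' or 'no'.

E1 stepwise |·|:
  R → 5
  σ[u='q'](R) → 1
  π[d,u](σ[u='q'](R)) → 1
  ρ[z/u](π[d,u](σ[u='q'](R))) → 1
  T → 4
  (ρ[z/u](π[d,u](σ[u='q'](R))) ⋈[d=h] T) → 1
E2 stepwise |·|:
  T → 4
  R → 5
  σ[u='q'](R) → 1
  π[d,u](σ[u='q'](R)) → 1
  ρ[z/u](π[d,u](σ[u='q'](R))) → 1
  (T ⋈[h=d] ρ[z/u](π[d,u](σ[u='q'](R)))) → 1
  π[d,z,h,f,x]((T ⋈[h=d] ρ[z/u](π[d,u](σ[u='q'](R))))) → 1

E1 and E2 produce the same multiset:
d | z | h | f | x
9 | q | 9 | 9 | r

yes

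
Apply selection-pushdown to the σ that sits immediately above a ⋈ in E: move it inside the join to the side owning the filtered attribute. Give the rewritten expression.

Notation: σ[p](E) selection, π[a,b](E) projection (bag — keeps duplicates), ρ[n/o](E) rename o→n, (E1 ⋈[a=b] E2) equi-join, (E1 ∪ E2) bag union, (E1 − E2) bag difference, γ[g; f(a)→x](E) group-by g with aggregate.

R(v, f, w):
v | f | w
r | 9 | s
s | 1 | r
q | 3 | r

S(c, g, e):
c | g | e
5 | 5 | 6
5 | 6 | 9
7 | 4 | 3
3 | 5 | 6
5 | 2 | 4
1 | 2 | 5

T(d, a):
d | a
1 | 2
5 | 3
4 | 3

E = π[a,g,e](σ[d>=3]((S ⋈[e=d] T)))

σ filters on d, owned by the right side.
E' = π[a,g,e]((S ⋈[e=d] σ[d>=3](T)))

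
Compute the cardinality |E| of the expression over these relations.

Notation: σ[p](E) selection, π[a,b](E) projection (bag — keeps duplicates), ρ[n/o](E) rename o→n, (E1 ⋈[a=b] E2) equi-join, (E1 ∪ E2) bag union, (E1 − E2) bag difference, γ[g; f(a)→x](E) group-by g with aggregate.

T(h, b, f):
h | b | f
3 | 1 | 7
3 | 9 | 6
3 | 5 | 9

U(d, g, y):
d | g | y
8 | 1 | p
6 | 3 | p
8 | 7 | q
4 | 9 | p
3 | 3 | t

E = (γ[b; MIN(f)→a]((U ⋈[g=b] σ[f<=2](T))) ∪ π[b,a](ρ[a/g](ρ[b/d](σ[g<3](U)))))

Stepwise |·|:
  U → 5
  T → 3
  σ[f<=2](T) → 0
  (U ⋈[g=b] σ[f<=2](T)) → 0
  γ[b; MIN(f)→a]((U ⋈[g=b] σ[f<=2](T))) → 0
  U → 5
  σ[g<3](U) → 1
  ρ[b/d](σ[g<3](U)) → 1
  ρ[a/g](ρ[b/d](σ[g<3](U))) → 1
  π[b,a](ρ[a/g](ρ[b/d](σ[g<3](U)))) → 1
  (γ[b; MIN(f)→a]((U ⋈[g=b] σ[f<=2](T))) ∪ π[b,a](ρ[a/g](ρ[b/d](σ[g<3](U))))) → 1

|E| = 1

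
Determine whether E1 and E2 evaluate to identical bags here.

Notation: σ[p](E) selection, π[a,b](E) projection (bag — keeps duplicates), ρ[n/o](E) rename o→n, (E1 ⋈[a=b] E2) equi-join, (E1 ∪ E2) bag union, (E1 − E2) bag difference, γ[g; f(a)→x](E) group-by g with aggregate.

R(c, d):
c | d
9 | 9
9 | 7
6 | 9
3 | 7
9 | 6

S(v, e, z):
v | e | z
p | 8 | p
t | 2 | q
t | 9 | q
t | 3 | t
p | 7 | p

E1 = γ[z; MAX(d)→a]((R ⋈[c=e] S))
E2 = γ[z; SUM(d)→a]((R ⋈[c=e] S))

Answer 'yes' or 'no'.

E1 per-node cardinality:
  R → 5
  S → 5
  (R ⋈[c=e] S) → 4
  γ[z; MAX(d)→a]((R ⋈[c=e] S)) → 2
E2 per-node cardinality:
  R → 5
  S → 5
  (R ⋈[c=e] S) → 4
  γ[z; SUM(d)→a]((R ⋈[c=e] S)) → 2

E1 result:
z | a
q | 9
t | 7
E2 result:
z | a
q | 22
t | 7
Witness: ('q', 9) appears 1× in E1 but 0× in E2.

no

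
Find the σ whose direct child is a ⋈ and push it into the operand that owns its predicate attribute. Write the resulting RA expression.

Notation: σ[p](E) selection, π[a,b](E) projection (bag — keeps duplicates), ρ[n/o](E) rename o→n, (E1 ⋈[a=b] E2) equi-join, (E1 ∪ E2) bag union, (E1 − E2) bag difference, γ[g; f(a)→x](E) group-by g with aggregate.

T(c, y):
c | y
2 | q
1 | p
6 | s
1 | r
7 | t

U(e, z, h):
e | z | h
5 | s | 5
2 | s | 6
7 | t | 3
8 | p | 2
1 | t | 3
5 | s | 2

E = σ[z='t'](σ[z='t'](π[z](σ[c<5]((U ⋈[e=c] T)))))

σ filters on c, owned by the right side.
E' = σ[z='t'](σ[z='t'](π[z]((U ⋈[e=c] σ[c<5](T)))))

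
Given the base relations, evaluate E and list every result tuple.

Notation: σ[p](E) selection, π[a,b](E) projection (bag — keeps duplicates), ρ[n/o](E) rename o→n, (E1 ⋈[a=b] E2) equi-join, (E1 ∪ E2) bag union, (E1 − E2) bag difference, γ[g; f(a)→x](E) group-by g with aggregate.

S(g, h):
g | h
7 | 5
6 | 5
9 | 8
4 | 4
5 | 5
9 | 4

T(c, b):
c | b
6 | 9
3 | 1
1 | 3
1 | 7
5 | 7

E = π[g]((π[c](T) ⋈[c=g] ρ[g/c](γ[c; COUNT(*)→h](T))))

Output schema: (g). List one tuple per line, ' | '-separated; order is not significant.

Per-node cardinality:
  T → 5
  π[c](T) → 5
  T → 5
  γ[c; COUNT(*)→h](T) → 4
  ρ[g/c](γ[c; COUNT(*)→h](T)) → 4
  (π[c](T) ⋈[c=g] ρ[g/c](γ[c; COUNT(*)→h](T))) → 5
  π[g]((π[c](T) ⋈[c=g] ρ[g/c](γ[c; COUNT(*)→h](T)))) → 5

== RESULT ==
g
1
1
3
5
6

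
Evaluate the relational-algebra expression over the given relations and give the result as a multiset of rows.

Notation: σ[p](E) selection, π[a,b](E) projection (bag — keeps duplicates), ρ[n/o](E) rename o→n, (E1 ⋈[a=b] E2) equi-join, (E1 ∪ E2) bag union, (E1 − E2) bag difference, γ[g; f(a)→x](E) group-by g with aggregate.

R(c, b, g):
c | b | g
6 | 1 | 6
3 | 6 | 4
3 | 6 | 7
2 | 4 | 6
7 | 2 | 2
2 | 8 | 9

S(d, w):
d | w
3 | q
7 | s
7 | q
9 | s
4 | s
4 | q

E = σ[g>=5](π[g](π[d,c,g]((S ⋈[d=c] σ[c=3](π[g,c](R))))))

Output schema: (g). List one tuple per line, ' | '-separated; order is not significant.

Stepwise |·|:
  S → 6
  R → 6
  π[g,c](R) → 6
  σ[c=3](π[g,c](R)) → 2
  (S ⋈[d=c] σ[c=3](π[g,c](R))) → 2
  π[d,c,g]((S ⋈[d=c] σ[c=3](π[g,c](R)))) → 2
  π[g](π[d,c,g]((S ⋈[d=c] σ[c=3](π[g,c](R))))) → 2
  σ[g>=5](π[g](π[d,c,g]((S ⋈[d=c] σ[c=3](π[g,c](R)))))) → 1

== RESULT ==
g
7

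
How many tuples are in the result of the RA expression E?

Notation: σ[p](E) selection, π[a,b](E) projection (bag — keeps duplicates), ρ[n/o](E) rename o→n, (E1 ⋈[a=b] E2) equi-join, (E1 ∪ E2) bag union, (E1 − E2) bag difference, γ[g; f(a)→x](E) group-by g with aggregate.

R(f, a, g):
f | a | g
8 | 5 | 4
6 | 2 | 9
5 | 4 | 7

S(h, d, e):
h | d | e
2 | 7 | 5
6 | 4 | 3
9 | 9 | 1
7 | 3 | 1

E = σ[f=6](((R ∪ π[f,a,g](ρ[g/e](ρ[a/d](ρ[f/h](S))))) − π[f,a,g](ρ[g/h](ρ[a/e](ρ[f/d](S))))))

Stepwise |·|:
  R → 3
  S → 4
  ρ[f/h](S) → 4
  ρ[a/d](ρ[f/h](S)) → 4
  ρ[g/e](ρ[a/d](ρ[f/h](S))) → 4
  π[f,a,g](ρ[g/e](ρ[a/d](ρ[f/h](S)))) → 4
  (R ∪ π[f,a,g](ρ[g/e](ρ[a/d](ρ[f/h](S))))) → 7
  S → 4
  ρ[f/d](S) → 4
  ρ[a/e](ρ[f/d](S)) → 4
  ρ[g/h](ρ[a/e](ρ[f/d](S))) → 4
  π[f,a,g](ρ[g/h](ρ[a/e](ρ[f/d](S)))) → 4
  ((R ∪ π[f,a,g](ρ[g/e](ρ[a/d](ρ[f/h](S))))) − π[f,a,g](ρ[g/h](ρ[a/e](ρ[f/d](S))))) → 7
  σ[f=6](((R ∪ π[f,a,g](ρ[g/e](ρ[a/d](ρ[f/h](S))))) − π[f,a,g](ρ[g/h](ρ[a/e](ρ[f/d](S)))))) → 2

|E| = 2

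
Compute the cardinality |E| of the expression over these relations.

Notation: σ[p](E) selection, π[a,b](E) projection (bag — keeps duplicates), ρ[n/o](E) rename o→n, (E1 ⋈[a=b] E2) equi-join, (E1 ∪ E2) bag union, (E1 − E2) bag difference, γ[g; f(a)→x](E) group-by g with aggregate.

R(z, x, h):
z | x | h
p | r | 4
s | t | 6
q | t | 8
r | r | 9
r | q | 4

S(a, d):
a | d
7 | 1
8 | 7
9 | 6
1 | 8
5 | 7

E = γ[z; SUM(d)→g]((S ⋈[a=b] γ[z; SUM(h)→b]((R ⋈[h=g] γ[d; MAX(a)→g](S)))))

Row counts bottom-up:
  S → 5
  R → 5
  S → 5
  γ[d; MAX(a)→g](S) → 4
  (R ⋈[h=g] γ[d; MAX(a)→g](S)) → 2
  γ[z; SUM(h)→b]((R ⋈[h=g] γ[d; MAX(a)→g](S))) → 2
  (S ⋈[a=b] γ[z; SUM(h)→b]((R ⋈[h=g] γ[d; MAX(a)→g](S)))) → 2
  γ[z; SUM(d)→g]((S ⋈[a=b] γ[z; SUM(h)→b]((R ⋈[h=g] γ[d; MAX(a)→g](S))))) → 2

|E| = 2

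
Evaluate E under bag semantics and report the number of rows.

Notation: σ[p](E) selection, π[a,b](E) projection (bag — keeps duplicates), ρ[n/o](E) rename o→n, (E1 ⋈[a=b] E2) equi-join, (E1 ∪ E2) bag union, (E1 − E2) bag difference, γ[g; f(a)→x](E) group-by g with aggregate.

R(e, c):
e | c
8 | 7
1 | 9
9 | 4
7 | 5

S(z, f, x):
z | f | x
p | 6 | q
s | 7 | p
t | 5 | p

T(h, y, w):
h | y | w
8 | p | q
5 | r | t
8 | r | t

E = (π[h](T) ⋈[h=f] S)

Row counts bottom-up:
  T → 3
  π[h](T) → 3
  S → 3
  (π[h](T) ⋈[h=f] S) → 1

|E| = 1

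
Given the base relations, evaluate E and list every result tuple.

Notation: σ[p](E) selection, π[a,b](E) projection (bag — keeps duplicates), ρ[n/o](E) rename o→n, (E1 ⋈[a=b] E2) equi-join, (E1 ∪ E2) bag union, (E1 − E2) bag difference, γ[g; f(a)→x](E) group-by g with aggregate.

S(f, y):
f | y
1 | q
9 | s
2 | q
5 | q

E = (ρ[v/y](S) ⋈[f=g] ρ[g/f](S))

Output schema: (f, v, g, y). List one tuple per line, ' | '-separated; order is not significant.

Stepwise |·|:
  S → 4
  ρ[v/y](S) → 4
  S → 4
  ρ[g/f](S) → 4
  (ρ[v/y](S) ⋈[f=g] ρ[g/f](S)) → 4

== RESULT ==
f | v | g | y
1 | q | 1 | q
2 | q | 2 | q
5 | q | 5 | q
9 | s | 9 | s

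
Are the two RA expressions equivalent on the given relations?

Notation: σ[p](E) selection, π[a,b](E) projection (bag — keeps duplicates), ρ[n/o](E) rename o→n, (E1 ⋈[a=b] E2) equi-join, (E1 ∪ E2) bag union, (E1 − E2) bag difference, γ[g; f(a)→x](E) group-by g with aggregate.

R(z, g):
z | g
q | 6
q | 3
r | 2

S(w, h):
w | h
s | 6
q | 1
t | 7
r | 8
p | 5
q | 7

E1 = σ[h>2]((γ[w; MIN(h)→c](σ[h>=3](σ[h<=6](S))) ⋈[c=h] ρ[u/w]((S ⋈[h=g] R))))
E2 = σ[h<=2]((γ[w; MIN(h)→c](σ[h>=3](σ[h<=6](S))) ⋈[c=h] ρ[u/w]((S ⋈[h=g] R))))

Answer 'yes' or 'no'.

E1 stepwise |·|:
  S → 6
  σ[h<=6](S) → 3
  σ[h>=3](σ[h<=6](S)) → 2
  γ[w; MIN(h)→c](σ[h>=3](σ[h<=6](S))) → 2
  S → 6
  R → 3
  (S ⋈[h=g] R) → 1
  ρ[u/w]((S ⋈[h=g] R)) → 1
  (γ[w; MIN(h)→c](σ[h>=3](σ[h<=6](S))) ⋈[c=h] ρ[u/w]((S ⋈[h=g] R))) → 1
  σ[h>2]((γ[w; MIN(h)→c](σ[h>=3](σ[h<=6](S))) ⋈[c=h] ρ[u/w]((S ⋈[h=g] R)))) → 1
E2 stepwise |·|:
  S → 6
  σ[h<=6](S) → 3
  σ[h>=3](σ[h<=6](S)) → 2
  γ[w; MIN(h)→c](σ[h>=3](σ[h<=6](S))) → 2
  S → 6
  R → 3
  (S ⋈[h=g] R) → 1
  ρ[u/w]((S ⋈[h=g] R)) → 1
  (γ[w; MIN(h)→c](σ[h>=3](σ[h<=6](S))) ⋈[c=h] ρ[u/w]((S ⋈[h=g] R))) → 1
  σ[h<=2]((γ[w; MIN(h)→c](σ[h>=3](σ[h<=6](S))) ⋈[c=h] ρ[u/w]((S ⋈[h=g] R)))) → 0

E1 result:
w | c | u | h | z | g
s | 6 | s | 6 | q | 6
E2 result:
w | c | u | h | z | g
(0 rows)
Witness: ('s', 6, 's', 6, 'q', 6) appears 1× in E1 but 0× in E2.

no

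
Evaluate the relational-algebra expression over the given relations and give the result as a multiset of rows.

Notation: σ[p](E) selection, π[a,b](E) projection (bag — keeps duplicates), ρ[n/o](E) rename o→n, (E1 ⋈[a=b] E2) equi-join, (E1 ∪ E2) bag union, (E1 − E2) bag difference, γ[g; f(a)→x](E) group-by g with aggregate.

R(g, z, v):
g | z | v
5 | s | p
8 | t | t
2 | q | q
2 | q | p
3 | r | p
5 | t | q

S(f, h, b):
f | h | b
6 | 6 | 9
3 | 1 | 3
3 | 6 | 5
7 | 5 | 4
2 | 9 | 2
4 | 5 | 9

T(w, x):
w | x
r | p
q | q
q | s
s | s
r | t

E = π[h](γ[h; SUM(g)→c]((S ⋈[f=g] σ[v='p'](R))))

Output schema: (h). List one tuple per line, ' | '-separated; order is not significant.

Stepwise |·|:
  S → 6
  R → 6
  σ[v='p'](R) → 3
  (S ⋈[f=g] σ[v='p'](R)) → 3
  γ[h; SUM(g)→c]((S ⋈[f=g] σ[v='p'](R))) → 3
  π[h](γ[h; SUM(g)→c]((S ⋈[f=g] σ[v='p'](R)))) → 3

== RESULT ==
h
1
6
9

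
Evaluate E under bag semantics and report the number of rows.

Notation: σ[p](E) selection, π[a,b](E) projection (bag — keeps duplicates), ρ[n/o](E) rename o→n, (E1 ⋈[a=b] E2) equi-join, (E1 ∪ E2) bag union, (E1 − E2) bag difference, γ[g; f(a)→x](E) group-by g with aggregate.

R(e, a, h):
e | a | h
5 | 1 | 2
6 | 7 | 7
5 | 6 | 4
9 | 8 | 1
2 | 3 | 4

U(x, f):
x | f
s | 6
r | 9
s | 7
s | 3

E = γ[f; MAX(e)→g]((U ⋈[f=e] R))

Per-node cardinality:
  U → 4
  R → 5
  (U ⋈[f=e] R) → 2
  γ[f; MAX(e)→g]((U ⋈[f=e] R)) → 2

|E| = 2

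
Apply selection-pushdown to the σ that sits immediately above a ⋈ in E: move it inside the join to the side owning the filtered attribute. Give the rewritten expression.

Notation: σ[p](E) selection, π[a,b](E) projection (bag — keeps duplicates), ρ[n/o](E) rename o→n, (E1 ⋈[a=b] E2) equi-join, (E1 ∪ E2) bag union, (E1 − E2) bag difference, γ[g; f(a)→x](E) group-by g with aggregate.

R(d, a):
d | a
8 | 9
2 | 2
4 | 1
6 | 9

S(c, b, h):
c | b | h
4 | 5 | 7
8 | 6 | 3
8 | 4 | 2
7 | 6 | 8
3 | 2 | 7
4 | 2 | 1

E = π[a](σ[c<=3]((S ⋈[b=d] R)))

σ filters on c, owned by the left side.
E' = π[a]((σ[c<=3](S) ⋈[b=d] R))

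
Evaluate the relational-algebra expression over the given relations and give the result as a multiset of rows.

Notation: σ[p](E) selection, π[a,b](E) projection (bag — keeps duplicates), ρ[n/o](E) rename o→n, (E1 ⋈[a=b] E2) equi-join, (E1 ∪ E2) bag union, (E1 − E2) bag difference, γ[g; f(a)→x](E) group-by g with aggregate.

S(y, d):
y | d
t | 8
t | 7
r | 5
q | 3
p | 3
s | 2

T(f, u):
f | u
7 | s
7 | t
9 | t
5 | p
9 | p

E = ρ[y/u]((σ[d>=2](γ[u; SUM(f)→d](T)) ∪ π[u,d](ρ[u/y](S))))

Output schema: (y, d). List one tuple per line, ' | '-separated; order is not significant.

Stepwise |·|:
  T → 5
  γ[u; SUM(f)→d](T) → 3
  σ[d>=2](γ[u; SUM(f)→d](T)) → 3
  S → 6
  ρ[u/y](S) → 6
  π[u,d](ρ[u/y](S)) → 6
  (σ[d>=2](γ[u; SUM(f)→d](T)) ∪ π[u,d](ρ[u/y](S))) → 9
  ρ[y/u]((σ[d>=2](γ[u; SUM(f)→d](T)) ∪ π[u,d](ρ[u/y](S)))) → 9

== RESULT ==
y | d
p | 3
p | 14
q | 3
r | 5
s | 2
s | 7
t | 7
t | 8
t | 16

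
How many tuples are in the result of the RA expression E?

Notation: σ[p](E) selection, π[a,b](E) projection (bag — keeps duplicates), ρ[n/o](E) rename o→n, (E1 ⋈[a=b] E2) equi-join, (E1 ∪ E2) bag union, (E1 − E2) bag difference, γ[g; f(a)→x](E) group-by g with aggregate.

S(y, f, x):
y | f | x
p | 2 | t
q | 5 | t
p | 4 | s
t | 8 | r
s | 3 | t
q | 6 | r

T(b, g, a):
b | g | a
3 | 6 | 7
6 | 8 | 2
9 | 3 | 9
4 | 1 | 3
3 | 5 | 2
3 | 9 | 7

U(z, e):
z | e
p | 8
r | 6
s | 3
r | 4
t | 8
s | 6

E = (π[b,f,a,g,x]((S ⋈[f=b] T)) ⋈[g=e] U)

Row counts bottom-up:
  S → 6
  T → 6
  (S ⋈[f=b] T) → 5
  π[b,f,a,g,x]((S ⋈[f=b] T)) → 5
  U → 6
  (π[b,f,a,g,x]((S ⋈[f=b] T)) ⋈[g=e] U) → 4

|E| = 4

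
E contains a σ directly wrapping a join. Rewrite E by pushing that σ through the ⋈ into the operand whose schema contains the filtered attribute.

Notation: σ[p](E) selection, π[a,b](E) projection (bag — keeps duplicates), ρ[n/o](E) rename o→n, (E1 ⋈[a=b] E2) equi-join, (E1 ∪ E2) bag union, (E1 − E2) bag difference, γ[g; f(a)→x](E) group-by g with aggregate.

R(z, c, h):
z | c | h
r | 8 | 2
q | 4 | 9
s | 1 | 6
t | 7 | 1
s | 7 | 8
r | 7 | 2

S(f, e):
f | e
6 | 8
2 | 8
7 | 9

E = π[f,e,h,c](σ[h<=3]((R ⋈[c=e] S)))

σ filters on h, owned by the left side.
E' = π[f,e,h,c]((σ[h<=3](R) ⋈[c=e] S))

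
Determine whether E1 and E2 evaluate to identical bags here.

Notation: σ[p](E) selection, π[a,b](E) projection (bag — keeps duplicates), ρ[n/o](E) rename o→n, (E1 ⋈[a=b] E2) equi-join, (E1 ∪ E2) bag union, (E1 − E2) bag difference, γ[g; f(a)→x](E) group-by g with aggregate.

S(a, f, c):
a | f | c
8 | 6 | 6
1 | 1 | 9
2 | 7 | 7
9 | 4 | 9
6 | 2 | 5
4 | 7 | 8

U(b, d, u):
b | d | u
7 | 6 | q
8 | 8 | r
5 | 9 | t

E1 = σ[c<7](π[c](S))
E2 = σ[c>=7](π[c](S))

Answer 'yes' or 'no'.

E1 per-node cardinality:
  S → 6
  π[c](S) → 6
  σ[c<7](π[c](S)) → 2
E2 per-node cardinality:
  S → 6
  π[c](S) → 6
  σ[c>=7](π[c](S)) → 4

E1 result:
c
5
6
E2 result:
c
7
8
9
9
Witness: (6,) appears 1× in E1 but 0× in E2.

no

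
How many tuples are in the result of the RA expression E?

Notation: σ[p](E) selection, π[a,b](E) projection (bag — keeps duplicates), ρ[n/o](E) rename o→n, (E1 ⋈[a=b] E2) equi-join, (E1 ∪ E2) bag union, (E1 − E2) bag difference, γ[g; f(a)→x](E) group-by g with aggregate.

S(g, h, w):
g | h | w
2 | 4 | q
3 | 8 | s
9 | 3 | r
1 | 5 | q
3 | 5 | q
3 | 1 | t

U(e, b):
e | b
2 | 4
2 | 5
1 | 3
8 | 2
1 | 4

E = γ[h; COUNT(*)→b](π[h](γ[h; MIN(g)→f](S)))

Subexpression sizes:
  S → 6
  γ[h; MIN(g)→f](S) → 5
  π[h](γ[h; MIN(g)→f](S)) → 5
  γ[h; COUNT(*)→b](π[h](γ[h; MIN(g)→f](S))) → 5

|E| = 5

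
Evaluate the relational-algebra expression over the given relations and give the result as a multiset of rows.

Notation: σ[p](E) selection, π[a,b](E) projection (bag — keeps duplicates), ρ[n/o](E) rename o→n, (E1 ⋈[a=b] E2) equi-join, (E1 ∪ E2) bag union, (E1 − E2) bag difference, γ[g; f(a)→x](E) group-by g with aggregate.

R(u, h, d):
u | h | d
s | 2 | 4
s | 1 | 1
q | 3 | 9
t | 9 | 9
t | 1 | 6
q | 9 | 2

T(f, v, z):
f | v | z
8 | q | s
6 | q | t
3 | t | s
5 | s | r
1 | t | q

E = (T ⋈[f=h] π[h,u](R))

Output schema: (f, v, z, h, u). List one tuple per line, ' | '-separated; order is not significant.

Per-node cardinality:
  T → 5
  R → 6
  π[h,u](R) → 6
  (T ⋈[f=h] π[h,u](R)) → 3

== RESULT ==
f | v | z | h | u
1 | t | q | 1 | s
1 | t | q | 1 | t
3 | t | s | 3 | q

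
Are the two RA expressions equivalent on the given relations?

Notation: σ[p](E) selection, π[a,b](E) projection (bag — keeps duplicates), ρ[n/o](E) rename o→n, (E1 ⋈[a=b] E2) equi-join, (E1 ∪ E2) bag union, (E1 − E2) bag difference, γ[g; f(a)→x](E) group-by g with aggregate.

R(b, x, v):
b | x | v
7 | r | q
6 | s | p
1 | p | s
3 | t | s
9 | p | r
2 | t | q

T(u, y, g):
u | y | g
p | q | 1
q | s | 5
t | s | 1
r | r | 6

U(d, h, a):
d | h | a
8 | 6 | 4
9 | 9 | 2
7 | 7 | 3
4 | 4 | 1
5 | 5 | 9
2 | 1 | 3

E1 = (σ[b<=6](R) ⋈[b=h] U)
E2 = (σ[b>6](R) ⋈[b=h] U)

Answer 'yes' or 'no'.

E1 row counts bottom-up:
  R → 6
  σ[b<=6](R) → 4
  U → 6
  (σ[b<=6](R) ⋈[b=h] U) → 2
E2 row counts bottom-up:
  R → 6
  σ[b>6](R) → 2
  U → 6
  (σ[b>6](R) ⋈[b=h] U) → 2

E1 result:
b | x | v | d | h | a
1 | p | s | 2 | 1 | 3
6 | s | p | 8 | 6 | 4
E2 result:
b | x | v | d | h | a
7 | r | q | 7 | 7 | 3
9 | p | r | 9 | 9 | 2
Witness: (6, 's', 'p', 8, 6, 4) appears 1× in E1 but 0× in E2.

no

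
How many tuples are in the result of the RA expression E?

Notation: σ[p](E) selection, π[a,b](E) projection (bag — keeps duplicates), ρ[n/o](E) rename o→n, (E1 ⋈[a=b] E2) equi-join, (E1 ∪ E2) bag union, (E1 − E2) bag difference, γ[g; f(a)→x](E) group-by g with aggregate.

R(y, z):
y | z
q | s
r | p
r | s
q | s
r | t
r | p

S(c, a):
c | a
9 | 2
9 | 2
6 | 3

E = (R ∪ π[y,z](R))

Per-node cardinality:
  R → 6
  R → 6
  π[y,z](R) → 6
  (R ∪ π[y,z](R)) → 12

|E| = 12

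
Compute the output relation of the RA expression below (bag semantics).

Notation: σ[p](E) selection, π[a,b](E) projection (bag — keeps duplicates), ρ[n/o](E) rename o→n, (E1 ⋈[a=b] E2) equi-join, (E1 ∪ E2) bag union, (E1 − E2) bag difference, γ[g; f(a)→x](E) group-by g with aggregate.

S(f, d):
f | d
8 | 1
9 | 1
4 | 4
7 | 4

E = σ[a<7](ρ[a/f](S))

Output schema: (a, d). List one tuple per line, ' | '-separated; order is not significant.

Stepwise |·|:
  S → 4
  ρ[a/f](S) → 4
  σ[a<7](ρ[a/f](S)) → 1

== RESULT ==
a | d
4 | 4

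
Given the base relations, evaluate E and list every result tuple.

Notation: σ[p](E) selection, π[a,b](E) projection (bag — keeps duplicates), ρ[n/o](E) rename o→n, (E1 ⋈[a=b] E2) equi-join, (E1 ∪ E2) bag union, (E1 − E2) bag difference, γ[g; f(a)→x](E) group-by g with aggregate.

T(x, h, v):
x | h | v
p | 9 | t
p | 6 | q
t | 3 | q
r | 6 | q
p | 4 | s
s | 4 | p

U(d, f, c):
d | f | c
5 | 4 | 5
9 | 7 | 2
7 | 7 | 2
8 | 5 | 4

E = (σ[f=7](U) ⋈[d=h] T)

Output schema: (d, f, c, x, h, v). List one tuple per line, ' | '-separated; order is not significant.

Row counts bottom-up:
  U → 4
  σ[f=7](U) → 2
  T → 6
  (σ[f=7](U) ⋈[d=h] T) → 1

== RESULT ==
d | f | c | x | h | v
9 | 7 | 2 | p | 9 | t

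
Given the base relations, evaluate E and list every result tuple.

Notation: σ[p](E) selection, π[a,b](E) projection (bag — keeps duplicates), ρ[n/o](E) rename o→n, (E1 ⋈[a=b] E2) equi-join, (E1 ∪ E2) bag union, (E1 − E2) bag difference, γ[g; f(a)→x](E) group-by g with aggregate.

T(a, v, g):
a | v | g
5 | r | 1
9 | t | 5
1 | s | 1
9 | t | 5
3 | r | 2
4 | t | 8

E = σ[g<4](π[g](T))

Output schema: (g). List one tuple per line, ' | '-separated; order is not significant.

Subexpression sizes:
  T → 6
  π[g](T) → 6
  σ[g<4](π[g](T)) → 3

== RESULT ==
g
1
1
2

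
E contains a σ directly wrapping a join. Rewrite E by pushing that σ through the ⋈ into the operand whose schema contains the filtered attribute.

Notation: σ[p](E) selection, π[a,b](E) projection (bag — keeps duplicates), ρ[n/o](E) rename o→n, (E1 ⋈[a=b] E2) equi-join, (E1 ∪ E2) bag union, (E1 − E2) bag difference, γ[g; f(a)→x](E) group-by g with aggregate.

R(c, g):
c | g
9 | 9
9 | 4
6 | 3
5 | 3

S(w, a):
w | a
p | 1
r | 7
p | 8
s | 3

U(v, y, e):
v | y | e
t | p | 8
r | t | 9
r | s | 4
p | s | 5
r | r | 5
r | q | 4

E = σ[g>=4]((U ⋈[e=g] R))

σ filters on g, owned by the right side.
E' = (U ⋈[e=g] σ[g>=4](R))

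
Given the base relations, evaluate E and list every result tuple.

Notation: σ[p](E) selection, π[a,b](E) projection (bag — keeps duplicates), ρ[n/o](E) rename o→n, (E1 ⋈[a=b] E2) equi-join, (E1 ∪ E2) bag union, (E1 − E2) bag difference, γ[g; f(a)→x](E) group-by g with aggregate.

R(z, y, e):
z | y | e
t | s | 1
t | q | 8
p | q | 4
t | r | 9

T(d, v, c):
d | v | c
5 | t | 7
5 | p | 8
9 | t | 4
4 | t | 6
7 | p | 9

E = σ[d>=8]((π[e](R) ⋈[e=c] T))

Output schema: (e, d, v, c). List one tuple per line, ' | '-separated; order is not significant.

Per-node cardinality:
  R → 4
  π[e](R) → 4
  T → 5
  (π[e](R) ⋈[e=c] T) → 3
  σ[d>=8]((π[e](R) ⋈[e=c] T)) → 1

== RESULT ==
e | d | v | c
4 | 9 | t | 4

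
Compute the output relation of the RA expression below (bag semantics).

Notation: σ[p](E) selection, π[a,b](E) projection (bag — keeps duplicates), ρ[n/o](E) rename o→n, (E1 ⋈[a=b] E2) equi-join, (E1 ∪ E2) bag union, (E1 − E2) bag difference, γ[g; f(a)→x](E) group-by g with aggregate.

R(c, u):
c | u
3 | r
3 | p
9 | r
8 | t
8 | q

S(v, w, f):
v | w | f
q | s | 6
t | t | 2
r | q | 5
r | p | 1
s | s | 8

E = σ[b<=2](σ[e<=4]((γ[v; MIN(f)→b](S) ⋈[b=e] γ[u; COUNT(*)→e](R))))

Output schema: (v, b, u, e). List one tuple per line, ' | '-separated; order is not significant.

Subexpression sizes:
  S → 5
  γ[v; MIN(f)→b](S) → 4
  R → 5
  γ[u; COUNT(*)→e](R) → 4
  (γ[v; MIN(f)→b](S) ⋈[b=e] γ[u; COUNT(*)→e](R)) → 4
  σ[e<=4]((γ[v; MIN(f)→b](S) ⋈[b=e] γ[u; COUNT(*)→e](R))) → 4
  σ[b<=2](σ[e<=4]((γ[v; MIN(f)→b](S) ⋈[b=e] γ[u; COUNT(*)→e](R)))) → 4

== RESULT ==
v | b | u | e
r | 1 | p | 1
r | 1 | q | 1
r | 1 | t | 1
t | 2 | r | 2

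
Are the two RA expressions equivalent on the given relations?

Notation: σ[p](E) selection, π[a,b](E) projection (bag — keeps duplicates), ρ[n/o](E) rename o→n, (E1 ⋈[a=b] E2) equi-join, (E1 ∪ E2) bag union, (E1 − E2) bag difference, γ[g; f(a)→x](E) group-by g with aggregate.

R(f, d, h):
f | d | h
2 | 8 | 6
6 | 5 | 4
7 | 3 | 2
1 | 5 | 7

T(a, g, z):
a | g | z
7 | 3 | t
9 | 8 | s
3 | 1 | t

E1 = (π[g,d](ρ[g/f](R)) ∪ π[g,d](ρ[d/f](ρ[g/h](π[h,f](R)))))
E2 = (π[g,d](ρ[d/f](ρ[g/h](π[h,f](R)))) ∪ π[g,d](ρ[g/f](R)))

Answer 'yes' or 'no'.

E1 per-node cardinality:
  R → 4
  ρ[g/f](R) → 4
  π[g,d](ρ[g/f](R)) → 4
  R → 4
  π[h,f](R) → 4
  ρ[g/h](π[h,f](R)) → 4
  ρ[d/f](ρ[g/h](π[h,f](R))) → 4
  π[g,d](ρ[d/f](ρ[g/h](π[h,f](R)))) → 4
  (π[g,d](ρ[g/f](R)) ∪ π[g,d](ρ[d/f](ρ[g/h](π[h,f](R))))) → 8
E2 per-node cardinality:
  R → 4
  π[h,f](R) → 4
  ρ[g/h](π[h,f](R)) → 4
  ρ[d/f](ρ[g/h](π[h,f](R))) → 4
  π[g,d](ρ[d/f](ρ[g/h](π[h,f](R)))) → 4
  R → 4
  ρ[g/f](R) → 4
  π[g,d](ρ[g/f](R)) → 4
  (π[g,d](ρ[d/f](ρ[g/h](π[h,f](R)))) ∪ π[g,d](ρ[g/f](R))) → 8

E1 and E2 produce the same multiset:
g | d
1 | 5
2 | 7
2 | 8
4 | 6
6 | 2
6 | 5
7 | 1
7 | 3

yes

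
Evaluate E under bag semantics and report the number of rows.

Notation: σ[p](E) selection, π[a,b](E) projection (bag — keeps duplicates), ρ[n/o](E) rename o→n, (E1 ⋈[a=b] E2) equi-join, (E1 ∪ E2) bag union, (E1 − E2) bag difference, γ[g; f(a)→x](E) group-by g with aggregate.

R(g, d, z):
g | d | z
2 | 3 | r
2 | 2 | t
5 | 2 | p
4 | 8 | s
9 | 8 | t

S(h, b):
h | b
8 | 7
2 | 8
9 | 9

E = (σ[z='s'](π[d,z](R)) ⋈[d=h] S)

Per-node cardinality:
  R → 5
  π[d,z](R) → 5
  σ[z='s'](π[d,z](R)) → 1
  S → 3
  (σ[z='s'](π[d,z](R)) ⋈[d=h] S) → 1

|E| = 1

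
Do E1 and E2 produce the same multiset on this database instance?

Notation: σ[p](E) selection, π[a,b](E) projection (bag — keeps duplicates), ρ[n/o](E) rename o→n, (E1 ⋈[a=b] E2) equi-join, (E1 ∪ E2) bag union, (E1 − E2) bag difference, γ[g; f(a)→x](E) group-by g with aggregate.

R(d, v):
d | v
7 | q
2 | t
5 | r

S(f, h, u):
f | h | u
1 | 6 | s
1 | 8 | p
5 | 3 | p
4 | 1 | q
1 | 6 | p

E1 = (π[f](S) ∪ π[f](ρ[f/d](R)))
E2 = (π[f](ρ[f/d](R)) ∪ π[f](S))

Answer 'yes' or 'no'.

E1 row counts bottom-up:
  S → 5
  π[f](S) → 5
  R → 3
  ρ[f/d](R) → 3
  π[f](ρ[f/d](R)) → 3
  (π[f](S) ∪ π[f](ρ[f/d](R))) → 8
E2 row counts bottom-up:
  R → 3
  ρ[f/d](R) → 3
  π[f](ρ[f/d](R)) → 3
  S → 5
  π[f](S) → 5
  (π[f](ρ[f/d](R)) ∪ π[f](S)) → 8

E1 and E2 produce the same multiset:
f
1
1
1
2
4
5
5
7

yes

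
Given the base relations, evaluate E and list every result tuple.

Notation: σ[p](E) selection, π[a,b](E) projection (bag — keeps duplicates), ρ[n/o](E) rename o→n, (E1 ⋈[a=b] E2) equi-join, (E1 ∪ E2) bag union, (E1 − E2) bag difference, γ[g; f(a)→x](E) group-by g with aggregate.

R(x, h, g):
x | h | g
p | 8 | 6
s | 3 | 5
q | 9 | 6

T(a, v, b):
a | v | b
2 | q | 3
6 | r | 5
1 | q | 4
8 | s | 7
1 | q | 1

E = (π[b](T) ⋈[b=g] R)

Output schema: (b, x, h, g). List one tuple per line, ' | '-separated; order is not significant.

Per-node cardinality:
  T → 5
  π[b](T) → 5
  R → 3
  (π[b](T) ⋈[b=g] R) → 1

== RESULT ==
b | x | h | g
5 | s | 3 | 5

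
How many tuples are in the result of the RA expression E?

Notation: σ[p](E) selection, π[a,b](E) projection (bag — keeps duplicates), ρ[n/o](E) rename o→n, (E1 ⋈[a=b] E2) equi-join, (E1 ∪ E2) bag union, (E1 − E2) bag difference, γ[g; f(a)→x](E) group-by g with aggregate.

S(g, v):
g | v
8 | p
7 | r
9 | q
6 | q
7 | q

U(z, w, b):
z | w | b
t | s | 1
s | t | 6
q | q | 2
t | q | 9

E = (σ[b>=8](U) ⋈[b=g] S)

Subexpression sizes:
  U → 4
  σ[b>=8](U) → 1
  S → 5
  (σ[b>=8](U) ⋈[b=g] S) → 1

|E| = 1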